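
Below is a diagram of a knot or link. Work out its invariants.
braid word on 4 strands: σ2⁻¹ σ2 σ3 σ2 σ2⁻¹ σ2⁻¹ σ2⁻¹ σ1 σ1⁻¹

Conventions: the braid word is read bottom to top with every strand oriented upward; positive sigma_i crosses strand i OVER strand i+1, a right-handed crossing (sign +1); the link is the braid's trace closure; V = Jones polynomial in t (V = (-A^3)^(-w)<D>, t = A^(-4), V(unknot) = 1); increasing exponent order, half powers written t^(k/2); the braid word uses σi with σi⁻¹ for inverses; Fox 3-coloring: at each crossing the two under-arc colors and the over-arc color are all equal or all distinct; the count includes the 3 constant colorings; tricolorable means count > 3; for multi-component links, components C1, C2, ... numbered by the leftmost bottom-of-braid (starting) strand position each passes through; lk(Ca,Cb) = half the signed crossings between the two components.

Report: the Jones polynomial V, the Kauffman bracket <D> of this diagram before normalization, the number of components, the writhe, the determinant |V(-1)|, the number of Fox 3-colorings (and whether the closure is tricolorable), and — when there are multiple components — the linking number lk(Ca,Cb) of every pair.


V(t) = t^-3 + t^-2 + t^-1 + 1
bracket: -A^-3 - A - A^5 - A^9, w = -1
3 components, writhe -1, over 9 crossings
lk(C1,C2) = 0
linking number lk(C1,C3) = 0
lk(C2,C3): -1
det 0, colorings 9 of 3^10 — tricolorable
observation: det 0 = |V(-1)|; divisible by 3, so tricolorable


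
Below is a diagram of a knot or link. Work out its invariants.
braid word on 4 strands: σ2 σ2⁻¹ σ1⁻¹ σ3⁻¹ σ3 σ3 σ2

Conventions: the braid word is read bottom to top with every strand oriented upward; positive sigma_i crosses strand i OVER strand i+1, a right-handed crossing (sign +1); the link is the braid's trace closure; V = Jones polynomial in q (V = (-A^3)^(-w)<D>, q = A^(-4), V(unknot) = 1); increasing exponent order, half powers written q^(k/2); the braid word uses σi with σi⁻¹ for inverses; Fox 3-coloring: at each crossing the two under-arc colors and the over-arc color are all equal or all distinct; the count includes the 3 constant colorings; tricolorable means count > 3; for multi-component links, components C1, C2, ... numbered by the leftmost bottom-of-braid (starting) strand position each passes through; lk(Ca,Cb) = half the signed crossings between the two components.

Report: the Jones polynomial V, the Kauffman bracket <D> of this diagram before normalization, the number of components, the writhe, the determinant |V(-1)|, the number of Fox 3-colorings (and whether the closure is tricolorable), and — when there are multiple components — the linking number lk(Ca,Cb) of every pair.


Jones polynomial: V(q) = 1
<D> = -A^3; writhe +1
components 1, writhe +1 (7 crossings)
3-colorings: 3 of 3^7, det 1 — not tricolorable
note: w = +1 (over 7 crossings) is diagram-only; (-A^3)^(-1) removes it from V


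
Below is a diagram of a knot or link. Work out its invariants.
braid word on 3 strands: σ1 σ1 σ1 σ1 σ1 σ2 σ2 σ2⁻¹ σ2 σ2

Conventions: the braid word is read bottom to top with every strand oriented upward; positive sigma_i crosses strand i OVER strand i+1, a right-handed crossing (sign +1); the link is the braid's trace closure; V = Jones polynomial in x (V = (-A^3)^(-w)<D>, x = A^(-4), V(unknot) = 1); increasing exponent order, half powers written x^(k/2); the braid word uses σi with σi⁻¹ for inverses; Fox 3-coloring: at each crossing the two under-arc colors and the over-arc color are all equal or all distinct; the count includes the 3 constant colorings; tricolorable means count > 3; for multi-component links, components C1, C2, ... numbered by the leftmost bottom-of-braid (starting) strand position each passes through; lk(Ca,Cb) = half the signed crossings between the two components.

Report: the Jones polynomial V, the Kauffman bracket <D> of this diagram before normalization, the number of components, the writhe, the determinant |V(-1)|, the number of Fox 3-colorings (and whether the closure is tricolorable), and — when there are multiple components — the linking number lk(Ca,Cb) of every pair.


V = x^3 + 2x^5 - 2x^6 + 2x^7 - 3x^8 + 2x^9 - 2x^10 + x^11
<D> = A^-20 - 2A^-16 + 2A^-12 - 3A^-8 + 2A^-4 - 2 + 2A^4 + A^12 (w = +8)
1 component over 10 crossings, w = +8
9 Fox colorings among 3^10, |V(-1)| = 15: tricolorable
why: inverse pairs cancel, leaving σ1 σ1 σ1 σ1 σ1 σ2 σ2 σ2


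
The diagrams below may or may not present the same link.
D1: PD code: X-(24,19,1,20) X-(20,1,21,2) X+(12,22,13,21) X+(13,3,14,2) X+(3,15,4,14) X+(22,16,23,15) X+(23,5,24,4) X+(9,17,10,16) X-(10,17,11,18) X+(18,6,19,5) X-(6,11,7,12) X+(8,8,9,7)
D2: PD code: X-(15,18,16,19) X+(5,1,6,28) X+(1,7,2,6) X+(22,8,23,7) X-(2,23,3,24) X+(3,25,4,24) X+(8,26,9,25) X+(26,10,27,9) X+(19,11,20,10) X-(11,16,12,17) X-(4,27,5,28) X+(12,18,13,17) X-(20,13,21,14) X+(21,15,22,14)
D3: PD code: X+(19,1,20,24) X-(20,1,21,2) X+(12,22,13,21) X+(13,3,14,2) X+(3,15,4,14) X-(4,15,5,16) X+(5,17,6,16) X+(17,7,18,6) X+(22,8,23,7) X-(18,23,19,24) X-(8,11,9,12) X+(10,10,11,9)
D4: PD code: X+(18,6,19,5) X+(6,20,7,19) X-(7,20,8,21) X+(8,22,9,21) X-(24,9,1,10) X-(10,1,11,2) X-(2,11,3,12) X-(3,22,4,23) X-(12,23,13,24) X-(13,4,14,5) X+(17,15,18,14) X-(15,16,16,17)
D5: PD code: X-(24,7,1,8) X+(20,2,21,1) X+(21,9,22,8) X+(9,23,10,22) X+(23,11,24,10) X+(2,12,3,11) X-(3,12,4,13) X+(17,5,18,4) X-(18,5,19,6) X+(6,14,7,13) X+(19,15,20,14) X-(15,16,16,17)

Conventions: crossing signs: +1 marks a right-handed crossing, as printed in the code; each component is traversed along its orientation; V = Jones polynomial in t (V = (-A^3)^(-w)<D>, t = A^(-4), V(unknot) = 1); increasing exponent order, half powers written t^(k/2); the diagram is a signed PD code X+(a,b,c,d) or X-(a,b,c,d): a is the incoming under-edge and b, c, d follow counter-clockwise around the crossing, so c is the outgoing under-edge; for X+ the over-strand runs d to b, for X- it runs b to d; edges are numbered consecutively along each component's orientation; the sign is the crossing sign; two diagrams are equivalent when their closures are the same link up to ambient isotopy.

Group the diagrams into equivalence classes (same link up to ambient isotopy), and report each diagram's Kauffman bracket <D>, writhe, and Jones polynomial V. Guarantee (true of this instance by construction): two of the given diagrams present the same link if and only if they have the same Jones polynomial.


grouping into links: {D1, D3, D5} | {D2} | {D4}
V(D1) = t - t^2 + 2t^3 - t^4 + t^5 - t^6  (w +4, c 12, <D> = -A^-12 + A^-8 - A^-4 + 2 - A^4 + A^8)
V(D2) = t + t^3 - t^4  (w +4, c 14, <D> = -A^-4 + 1 + A^8)
D3 (bracket -A^-12 + A^-8 - A^-4 + 2 - A^4 + A^8; 12 crossings at w = +4): V = t - t^2 + 2t^3 - t^4 + t^5 - t^6
V(D4) = -t^-4 + t^-3 + t^-1  (w -4, c 12, <D> = A^-8 + 1 - A^4)
D5 (bracket -A^-12 + A^-8 - A^-4 + 2 - A^4 + A^8; 12 crossings at w = +4): V = t - t^2 + 2t^3 - t^4 + t^5 - t^6
why: 3 values of V(t) split the 5 diagrams


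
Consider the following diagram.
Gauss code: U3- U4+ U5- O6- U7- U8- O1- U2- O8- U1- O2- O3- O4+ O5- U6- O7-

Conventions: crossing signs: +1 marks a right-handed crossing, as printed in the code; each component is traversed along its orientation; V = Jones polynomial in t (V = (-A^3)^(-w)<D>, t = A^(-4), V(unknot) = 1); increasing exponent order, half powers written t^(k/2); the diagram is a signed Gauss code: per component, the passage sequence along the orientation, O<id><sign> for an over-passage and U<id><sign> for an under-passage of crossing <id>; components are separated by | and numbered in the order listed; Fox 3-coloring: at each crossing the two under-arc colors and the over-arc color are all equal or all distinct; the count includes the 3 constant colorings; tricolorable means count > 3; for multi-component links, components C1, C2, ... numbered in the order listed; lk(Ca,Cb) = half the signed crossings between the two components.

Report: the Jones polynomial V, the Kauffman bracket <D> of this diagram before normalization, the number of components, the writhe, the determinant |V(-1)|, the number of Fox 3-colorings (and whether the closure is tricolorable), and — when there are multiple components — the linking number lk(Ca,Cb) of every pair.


V(t) = t^-8 - 2t^-7 + t^-6 - 2t^-5 + 2t^-4 + t^-2
bracket: A^-10 + 2A^-2 - 2A^2 + A^6 - 2A^10 + A^14, w = -6
1 component, writhe -6, over 8 crossings
det 9, colorings 27 of 3^8 — tricolorable
observation: det 9 = |V(-1)|; divisible by 3, so tricolorable


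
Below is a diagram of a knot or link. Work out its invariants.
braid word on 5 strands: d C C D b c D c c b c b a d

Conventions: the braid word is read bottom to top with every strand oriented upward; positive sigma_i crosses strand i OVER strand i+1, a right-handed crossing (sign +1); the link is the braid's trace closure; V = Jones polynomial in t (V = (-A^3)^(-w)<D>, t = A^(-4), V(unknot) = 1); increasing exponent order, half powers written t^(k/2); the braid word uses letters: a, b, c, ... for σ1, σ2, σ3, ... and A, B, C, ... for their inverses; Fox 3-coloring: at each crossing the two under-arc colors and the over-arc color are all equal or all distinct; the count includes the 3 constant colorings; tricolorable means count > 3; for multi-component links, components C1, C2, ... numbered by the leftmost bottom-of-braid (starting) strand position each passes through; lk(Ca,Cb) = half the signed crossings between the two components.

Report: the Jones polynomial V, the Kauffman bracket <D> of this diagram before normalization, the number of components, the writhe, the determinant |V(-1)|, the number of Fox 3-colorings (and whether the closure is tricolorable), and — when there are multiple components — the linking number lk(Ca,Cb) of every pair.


V = -t^-1 + 3 - 4t + 7t^2 - 7t^3 + 7t^4 - 7t^5 + 5t^6 - 3t^7 + t^8
<D> = A^-14 - 3A^-10 + 5A^-6 - 7A^-2 + 7A^2 - 7A^6 + 7A^10 - 4A^14 + 3A^18 - A^22 (w = +6)
1 component over 14 crossings, w = +6
9 Fox colorings among 3^14, |V(-1)| = 45: tricolorable
why: w = +6 (over 14 crossings) is diagram-only; (-A^3)^(-6) removes it from V


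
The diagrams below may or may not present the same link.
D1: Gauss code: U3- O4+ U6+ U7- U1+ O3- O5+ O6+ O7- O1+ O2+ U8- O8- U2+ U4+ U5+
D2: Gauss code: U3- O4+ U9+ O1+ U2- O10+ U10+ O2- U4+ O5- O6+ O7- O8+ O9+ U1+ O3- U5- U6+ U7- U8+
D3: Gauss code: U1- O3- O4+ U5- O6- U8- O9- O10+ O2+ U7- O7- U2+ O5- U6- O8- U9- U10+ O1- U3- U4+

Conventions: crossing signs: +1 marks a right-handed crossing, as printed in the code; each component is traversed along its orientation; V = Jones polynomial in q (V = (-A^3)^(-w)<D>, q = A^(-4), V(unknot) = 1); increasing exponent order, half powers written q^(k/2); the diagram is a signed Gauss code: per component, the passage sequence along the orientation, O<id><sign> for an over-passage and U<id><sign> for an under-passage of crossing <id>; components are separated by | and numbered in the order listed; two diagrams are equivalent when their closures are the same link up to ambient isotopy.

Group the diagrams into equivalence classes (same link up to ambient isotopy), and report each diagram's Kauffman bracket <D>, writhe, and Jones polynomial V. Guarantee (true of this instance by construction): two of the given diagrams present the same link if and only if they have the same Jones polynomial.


grouping into links: {D1} | {D2} | {D3}
V(D1) = 1  (w +2, c 8, <D> = A^6)
V(D2) = q + q^3 - q^4  [10 crossings, <D> = -A^-10 + A^-6 + A^2, w = +2]
V(D3) = -q^-4 + q^-3 + q^-1  (w -4, c 10, <D> = A^-8 + 1 - A^4)
key observation: 3 values of V(q) split the 3 diagrams


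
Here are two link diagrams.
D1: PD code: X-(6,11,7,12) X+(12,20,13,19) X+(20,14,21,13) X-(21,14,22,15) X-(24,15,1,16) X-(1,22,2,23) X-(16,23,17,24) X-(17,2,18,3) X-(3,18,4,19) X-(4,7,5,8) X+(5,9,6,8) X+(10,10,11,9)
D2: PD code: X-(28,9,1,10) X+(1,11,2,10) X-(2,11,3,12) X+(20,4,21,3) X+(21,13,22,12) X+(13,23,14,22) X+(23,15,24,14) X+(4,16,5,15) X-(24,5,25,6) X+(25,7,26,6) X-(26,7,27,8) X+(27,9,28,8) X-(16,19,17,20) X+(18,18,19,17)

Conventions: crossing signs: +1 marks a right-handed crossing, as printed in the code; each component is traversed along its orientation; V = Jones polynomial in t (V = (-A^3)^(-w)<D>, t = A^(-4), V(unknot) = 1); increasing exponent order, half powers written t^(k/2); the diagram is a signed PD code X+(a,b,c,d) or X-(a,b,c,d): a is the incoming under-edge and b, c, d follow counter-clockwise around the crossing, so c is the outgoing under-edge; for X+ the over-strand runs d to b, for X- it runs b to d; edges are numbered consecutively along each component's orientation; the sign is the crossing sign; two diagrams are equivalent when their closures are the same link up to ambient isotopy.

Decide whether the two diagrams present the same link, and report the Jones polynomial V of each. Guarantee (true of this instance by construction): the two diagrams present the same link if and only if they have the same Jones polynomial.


equivalent: no
V(D1) = -t^-4 + t^-3 + t^-1  (w -4, c 12, <D> = A^-8 + 1 - A^4)
D2 (bracket -A^-12 + A^-8 - A^-4 + 2 - A^4 + A^8; 14 crossings at w = +4): V = t - t^2 + 2t^3 - t^4 + t^5 - t^6
why: 2 values of V(t) split the 2 diagrams


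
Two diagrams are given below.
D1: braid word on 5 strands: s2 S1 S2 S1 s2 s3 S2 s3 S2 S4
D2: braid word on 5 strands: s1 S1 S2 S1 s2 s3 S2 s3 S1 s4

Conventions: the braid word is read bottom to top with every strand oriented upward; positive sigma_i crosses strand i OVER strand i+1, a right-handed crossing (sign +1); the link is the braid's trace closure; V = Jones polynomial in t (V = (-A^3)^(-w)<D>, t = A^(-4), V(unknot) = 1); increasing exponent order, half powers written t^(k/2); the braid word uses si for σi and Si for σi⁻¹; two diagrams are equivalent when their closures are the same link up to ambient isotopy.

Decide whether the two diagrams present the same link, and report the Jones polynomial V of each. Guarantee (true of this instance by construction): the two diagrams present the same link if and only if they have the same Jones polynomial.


equivalent: yes
V(D1) = t^-2 - t^-1 + 1 - t + t^2  (w -2, c 10, <D> = A^-14 - A^-10 + A^-6 - A^-2 + A^2)
V(D2) = t^-2 - t^-1 + 1 - t + t^2  [10 crossings, <D> = A^-8 - A^-4 + 1 - A^4 + A^8, w = 0]
key observation: all 2 diagrams share one V(t), hence one class


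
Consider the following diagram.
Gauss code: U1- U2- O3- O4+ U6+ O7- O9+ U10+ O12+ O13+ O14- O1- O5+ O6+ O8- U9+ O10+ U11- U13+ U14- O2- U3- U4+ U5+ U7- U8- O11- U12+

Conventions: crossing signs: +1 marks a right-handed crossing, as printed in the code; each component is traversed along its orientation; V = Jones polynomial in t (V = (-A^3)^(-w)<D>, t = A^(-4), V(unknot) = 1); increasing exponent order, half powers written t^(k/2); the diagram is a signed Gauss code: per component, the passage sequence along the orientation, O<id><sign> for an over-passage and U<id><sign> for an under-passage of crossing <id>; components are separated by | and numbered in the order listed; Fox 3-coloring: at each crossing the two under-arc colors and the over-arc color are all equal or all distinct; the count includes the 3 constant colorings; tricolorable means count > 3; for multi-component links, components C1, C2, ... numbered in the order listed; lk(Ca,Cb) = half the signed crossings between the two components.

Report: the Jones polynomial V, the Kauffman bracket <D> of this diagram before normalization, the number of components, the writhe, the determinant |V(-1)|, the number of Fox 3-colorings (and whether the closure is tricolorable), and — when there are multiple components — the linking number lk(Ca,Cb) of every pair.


V = -t^-3 + t^-2 - t^-1 + 3 - t + t^2 - t^3
<D> = -A^-12 + A^-8 - A^-4 + 3 - A^4 + A^8 - A^12 (w = 0)
1 component over 14 crossings, w = 0
27 Fox colorings among 3^14, |V(-1)| = 9: tricolorable
why: the span of V is 6, forcing >= 6 crossings in any diagram


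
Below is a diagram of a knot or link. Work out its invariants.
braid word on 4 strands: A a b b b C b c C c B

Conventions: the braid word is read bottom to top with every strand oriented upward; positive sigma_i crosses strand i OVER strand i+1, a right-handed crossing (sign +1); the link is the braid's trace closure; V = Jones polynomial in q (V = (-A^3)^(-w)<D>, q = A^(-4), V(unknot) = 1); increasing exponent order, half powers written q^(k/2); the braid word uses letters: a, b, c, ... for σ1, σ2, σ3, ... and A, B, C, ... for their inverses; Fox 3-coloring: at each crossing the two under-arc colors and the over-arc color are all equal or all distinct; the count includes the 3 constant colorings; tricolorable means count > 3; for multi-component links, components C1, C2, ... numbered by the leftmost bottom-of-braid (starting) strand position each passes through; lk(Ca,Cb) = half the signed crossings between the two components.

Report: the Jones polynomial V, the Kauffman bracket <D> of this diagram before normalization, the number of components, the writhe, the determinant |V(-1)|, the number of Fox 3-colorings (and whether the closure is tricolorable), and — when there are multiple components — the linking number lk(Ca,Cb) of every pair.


V = 1 + q + q^2 + q^3
<D> = -A^-3 - A - A^5 - A^9 (w = +3)
3 components over 11 crossings, w = +3
lk(C1,C2): 0
lk(C1,C3) = 0
linking number lk(C2,C3) = +1
9 Fox colorings among 3^11, |V(-1)| = 0: tricolorable
why: summing lk over 3 pairs gives +1


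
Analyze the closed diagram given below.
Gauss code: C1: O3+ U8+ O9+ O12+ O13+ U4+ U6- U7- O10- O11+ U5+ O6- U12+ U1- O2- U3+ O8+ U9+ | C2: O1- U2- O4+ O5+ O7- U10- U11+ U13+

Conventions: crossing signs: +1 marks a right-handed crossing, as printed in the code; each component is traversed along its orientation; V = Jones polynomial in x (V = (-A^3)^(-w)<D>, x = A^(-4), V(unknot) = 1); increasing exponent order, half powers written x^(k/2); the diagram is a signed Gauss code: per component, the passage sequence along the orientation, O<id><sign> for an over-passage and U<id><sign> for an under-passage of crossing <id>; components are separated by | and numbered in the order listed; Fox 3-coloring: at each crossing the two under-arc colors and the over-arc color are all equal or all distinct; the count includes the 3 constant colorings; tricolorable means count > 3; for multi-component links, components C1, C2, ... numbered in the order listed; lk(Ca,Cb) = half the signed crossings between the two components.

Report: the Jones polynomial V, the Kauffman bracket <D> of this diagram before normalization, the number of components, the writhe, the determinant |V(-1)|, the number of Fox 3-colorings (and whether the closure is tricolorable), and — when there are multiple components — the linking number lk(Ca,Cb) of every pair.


Jones polynomial: V(x) = -x^(1/2) - x^(3/2) - x^(5/2) + x^(9/2)
<D> = -A^-9 + A^-1 + A^3 + A^7; writhe +3
components 2, writhe +3 (13 crossings)
linking number lk(C1,C2) = 0
3-colorings: 27 of 3^13, det 0 — tricolorable
note: the 1 component pair carries total linking 0


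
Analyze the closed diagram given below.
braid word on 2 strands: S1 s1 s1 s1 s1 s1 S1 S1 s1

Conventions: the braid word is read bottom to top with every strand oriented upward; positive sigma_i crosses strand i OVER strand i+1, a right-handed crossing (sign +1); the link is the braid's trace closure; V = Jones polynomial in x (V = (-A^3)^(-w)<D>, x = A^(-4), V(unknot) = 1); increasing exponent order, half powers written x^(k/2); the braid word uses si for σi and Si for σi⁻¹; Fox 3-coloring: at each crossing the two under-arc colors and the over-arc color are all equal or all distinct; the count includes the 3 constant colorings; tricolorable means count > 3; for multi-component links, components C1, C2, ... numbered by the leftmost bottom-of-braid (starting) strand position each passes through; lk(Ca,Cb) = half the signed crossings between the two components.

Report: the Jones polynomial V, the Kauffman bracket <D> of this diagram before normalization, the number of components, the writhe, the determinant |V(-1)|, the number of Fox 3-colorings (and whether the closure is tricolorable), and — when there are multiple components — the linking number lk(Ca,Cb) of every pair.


V = x + x^3 - x^4
<D> = A^-7 - A^-3 - A^5 (w = +3)
1 component over 9 crossings, w = +3
9 Fox colorings among 3^9, |V(-1)| = 3: tricolorable
why: inverse pairs cancel, leaving σ1 σ1 σ1


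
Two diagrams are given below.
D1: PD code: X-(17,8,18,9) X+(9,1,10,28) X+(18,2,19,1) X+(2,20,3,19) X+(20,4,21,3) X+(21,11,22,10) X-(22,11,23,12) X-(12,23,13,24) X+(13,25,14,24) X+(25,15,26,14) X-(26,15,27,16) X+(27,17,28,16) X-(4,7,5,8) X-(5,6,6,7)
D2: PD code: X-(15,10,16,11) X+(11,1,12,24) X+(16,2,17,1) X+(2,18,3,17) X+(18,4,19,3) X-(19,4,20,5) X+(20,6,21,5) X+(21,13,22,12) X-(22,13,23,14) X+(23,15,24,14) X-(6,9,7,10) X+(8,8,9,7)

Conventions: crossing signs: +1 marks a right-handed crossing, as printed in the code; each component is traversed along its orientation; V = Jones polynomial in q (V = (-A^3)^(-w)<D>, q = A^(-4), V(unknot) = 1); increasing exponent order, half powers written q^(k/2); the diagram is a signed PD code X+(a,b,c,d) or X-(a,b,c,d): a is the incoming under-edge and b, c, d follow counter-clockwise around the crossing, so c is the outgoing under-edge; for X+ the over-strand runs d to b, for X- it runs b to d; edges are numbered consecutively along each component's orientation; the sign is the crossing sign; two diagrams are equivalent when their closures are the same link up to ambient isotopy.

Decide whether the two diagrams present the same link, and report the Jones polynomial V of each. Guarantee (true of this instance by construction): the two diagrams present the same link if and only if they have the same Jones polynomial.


same link: yes
V(D1) = q - q^2 + 2q^3 - q^4 + q^5 - q^6  [14 crossings, <D> = -A^-18 + A^-14 - A^-10 + 2A^-6 - A^-2 + A^2, w = +2]
D2 (bracket -A^-12 + A^-8 - A^-4 + 2 - A^4 + A^8; 12 crossings at w = +4): V = q - q^2 + 2q^3 - q^4 + q^5 - q^6
note: Reidemeister moves carry D1 (14 crossings) to D2 (12)


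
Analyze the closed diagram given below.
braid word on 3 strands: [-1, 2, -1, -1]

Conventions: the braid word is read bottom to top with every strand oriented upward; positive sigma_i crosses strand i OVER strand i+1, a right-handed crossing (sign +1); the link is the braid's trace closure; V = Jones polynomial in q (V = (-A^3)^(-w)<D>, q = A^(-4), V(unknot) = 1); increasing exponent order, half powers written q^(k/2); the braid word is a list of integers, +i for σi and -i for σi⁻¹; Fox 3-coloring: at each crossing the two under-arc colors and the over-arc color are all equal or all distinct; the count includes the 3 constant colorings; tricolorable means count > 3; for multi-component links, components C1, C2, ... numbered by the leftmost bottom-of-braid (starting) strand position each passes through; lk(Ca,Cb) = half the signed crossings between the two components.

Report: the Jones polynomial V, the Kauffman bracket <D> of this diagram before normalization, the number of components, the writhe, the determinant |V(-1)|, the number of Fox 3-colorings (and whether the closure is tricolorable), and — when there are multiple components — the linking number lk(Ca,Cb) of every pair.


V(q) = -q^-4 + q^-3 + q^-1
bracket: A^-2 + A^6 - A^10, w = -2
1 component, writhe -2, over 4 crossings
det 3, colorings 9 of 3^4 — tricolorable
observation: V spans 3 powers of q: at least 3 crossings in any diagram


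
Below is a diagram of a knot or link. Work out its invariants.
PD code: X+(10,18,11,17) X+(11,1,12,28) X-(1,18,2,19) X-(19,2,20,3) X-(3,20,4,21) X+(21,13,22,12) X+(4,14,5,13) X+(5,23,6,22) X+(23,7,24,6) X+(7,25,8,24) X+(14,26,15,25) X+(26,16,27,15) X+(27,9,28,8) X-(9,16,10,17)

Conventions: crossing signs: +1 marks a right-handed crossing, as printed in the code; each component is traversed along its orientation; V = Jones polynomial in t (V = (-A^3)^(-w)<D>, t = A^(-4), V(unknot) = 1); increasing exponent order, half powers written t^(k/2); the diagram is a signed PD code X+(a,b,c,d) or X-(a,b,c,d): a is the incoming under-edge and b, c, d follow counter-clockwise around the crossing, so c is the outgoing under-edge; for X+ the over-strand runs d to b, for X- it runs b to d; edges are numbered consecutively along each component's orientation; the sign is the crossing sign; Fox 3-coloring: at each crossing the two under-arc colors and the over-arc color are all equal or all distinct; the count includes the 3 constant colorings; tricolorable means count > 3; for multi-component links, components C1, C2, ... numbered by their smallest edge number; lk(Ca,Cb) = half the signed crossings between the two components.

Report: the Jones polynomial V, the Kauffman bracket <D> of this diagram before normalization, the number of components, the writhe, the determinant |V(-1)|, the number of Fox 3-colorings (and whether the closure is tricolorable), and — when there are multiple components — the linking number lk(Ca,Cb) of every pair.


V = t^2 + 2t^4 - 2t^5 + t^6 - 2t^7 + t^8
<D> = A^-14 - 2A^-10 + A^-6 - 2A^-2 + 2A^2 + A^10 (w = +6)
1 component over 14 crossings, w = +6
27 Fox colorings among 3^14, |V(-1)| = 9: tricolorable
why: det 9 = |V(-1)|; divisible by 3, so tricolorable


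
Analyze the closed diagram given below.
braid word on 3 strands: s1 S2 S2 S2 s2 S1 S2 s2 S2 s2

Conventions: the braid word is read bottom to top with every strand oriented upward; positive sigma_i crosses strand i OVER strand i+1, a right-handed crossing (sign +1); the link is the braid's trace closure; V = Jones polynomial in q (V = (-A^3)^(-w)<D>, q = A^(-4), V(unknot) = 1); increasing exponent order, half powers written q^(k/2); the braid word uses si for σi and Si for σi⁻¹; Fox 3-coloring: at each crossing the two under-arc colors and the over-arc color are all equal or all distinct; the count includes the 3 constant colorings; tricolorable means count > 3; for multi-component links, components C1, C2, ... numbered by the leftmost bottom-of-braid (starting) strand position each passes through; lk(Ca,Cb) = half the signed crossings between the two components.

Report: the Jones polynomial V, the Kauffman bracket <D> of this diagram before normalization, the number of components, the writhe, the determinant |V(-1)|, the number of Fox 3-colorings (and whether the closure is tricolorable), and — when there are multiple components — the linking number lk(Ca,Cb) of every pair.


Jones polynomial: V(q) = q^-3 + q^-2 + q^-1 + 1
<D> = A^-6 + A^-2 + A^2 + A^6; writhe -2
components 3, writhe -2 (10 crossings)
linking number lk(C1,C2) = 0
lk(C1,C3): -1
lk(C2,C3) = 0
3-colorings: 9 of 3^10, det 0 — tricolorable
note: the word shrinks to σ1 σ2⁻¹ σ2⁻¹ σ1⁻¹ after cancelling


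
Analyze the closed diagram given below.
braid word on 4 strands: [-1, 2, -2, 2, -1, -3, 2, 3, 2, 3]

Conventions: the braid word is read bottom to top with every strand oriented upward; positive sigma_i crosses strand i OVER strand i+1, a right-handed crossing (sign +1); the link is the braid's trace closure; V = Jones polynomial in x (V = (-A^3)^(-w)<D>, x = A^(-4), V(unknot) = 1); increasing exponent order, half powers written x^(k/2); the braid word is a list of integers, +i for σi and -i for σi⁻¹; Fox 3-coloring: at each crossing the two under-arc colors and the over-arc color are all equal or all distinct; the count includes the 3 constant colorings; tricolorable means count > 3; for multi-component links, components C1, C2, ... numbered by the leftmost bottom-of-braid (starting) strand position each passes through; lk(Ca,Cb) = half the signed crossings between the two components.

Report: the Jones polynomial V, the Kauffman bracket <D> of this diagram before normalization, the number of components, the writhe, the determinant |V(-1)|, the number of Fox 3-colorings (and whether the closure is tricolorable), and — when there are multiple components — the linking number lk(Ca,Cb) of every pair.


V = -x^(-3/2) + x^(-1/2) - 2x^(1/2) + 2x^(3/2) - 2x^(5/2) + x^(7/2) - x^(9/2)
<D> = -A^-12 + A^-8 - 2A^-4 + 2 - 2A^4 + A^8 - A^12 (w = +2)
2 components over 10 crossings, w = +2
lk(C1,C2): +1
3 Fox colorings among 3^10, |V(-1)| = 10: not tricolorable
why: the word shrinks to σ1⁻¹ σ2 σ1⁻¹ σ3⁻¹ σ2 σ3 σ2 σ3 after cancelling


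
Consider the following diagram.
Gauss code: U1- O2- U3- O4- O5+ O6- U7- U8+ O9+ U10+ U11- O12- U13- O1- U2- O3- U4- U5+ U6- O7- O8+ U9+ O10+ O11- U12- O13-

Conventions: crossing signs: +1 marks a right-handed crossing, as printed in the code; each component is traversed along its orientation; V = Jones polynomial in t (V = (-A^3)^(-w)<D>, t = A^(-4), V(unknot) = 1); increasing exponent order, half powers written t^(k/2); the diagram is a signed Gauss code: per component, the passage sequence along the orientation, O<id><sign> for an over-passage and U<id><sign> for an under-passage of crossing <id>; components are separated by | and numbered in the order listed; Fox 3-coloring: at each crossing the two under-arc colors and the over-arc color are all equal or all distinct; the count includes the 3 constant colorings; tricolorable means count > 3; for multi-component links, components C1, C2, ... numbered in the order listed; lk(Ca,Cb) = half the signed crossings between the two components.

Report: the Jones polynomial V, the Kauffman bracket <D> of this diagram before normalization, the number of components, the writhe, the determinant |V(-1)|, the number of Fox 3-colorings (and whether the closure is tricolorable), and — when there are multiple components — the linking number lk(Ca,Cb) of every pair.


V = -t^-7 + t^-6 - t^-5 + t^-4 + t^-2
<D> = -A^-7 - A + A^5 - A^9 + A^13 (w = -5)
1 component over 13 crossings, w = -5
3 Fox colorings among 3^13, |V(-1)| = 5: not tricolorable
why: det 5 = |V(-1)|; not divisible by 3, so not tricolorable


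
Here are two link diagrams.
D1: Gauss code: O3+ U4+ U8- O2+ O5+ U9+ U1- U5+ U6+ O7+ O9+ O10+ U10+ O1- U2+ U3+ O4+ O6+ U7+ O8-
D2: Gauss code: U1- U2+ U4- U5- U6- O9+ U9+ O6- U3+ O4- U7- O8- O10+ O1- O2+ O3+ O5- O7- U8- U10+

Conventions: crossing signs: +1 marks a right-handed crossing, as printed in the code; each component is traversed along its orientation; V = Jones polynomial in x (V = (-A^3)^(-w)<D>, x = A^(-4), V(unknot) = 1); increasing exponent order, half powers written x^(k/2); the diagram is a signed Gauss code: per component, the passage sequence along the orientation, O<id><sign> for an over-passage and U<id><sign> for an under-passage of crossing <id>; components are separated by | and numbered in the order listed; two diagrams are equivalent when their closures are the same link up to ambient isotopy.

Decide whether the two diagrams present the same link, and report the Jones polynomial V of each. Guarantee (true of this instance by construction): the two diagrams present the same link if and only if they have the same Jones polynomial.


equivalent: no
D1 (bracket -A^-6 + A^-2 - A^2 + 2A^6 - A^10 + A^14; 10 crossings at w = +6): V = x - x^2 + 2x^3 - x^4 + x^5 - x^6
V(D2) = 1  [10 crossings, <D> = A^-6, w = -2]
observation: 2 values of V(x) split the 2 diagrams


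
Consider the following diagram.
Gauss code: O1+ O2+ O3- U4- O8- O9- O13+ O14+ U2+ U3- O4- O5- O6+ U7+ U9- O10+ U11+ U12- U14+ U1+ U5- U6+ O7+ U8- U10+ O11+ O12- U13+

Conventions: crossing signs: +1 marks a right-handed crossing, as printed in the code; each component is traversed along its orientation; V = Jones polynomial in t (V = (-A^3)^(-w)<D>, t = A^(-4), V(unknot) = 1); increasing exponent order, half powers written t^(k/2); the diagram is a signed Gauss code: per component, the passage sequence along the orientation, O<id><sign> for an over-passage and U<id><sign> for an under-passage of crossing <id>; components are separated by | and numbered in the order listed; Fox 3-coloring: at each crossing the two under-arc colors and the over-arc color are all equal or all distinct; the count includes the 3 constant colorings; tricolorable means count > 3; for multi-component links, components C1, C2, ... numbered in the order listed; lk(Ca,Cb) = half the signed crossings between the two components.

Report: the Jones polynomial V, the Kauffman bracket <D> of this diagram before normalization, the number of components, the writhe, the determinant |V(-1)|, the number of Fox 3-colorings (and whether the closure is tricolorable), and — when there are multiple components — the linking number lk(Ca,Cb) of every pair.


V = t + t^3 - t^4
<D> = -A^-10 + A^-6 + A^2 (w = +2)
1 component over 14 crossings, w = +2
9 Fox colorings among 3^14, |V(-1)| = 3: tricolorable
why: V spans 3 powers of t: at least 3 crossings in any diagram


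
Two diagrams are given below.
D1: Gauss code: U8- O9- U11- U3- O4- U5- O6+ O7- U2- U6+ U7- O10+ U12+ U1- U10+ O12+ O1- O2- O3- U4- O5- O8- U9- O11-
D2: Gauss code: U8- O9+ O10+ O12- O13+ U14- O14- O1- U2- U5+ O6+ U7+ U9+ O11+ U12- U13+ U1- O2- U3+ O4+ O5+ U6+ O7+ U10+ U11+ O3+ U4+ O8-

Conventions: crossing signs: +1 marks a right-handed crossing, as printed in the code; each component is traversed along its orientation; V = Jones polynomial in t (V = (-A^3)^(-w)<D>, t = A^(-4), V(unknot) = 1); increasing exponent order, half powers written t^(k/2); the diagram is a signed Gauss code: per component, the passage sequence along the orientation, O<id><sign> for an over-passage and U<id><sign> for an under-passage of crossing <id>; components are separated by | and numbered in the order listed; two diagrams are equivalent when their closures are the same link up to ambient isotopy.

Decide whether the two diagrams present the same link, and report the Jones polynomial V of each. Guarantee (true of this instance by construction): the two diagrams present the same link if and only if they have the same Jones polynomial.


equivalent: no
D1 (bracket A^-10 + 2A^-2 - 2A^2 + A^6 - 2A^10 + A^14; 12 crossings at w = -6): V = t^-8 - 2t^-7 + t^-6 - 2t^-5 + 2t^-4 + t^-2
D2 (bracket -A^-24 + 2A^-20 - 3A^-16 + 3A^-12 - 3A^-8 + 3A^-4 - 1 + A^4; 14 crossings at w = +4): V = t^2 - t^3 + 3t^4 - 3t^5 + 3t^6 - 3t^7 + 2t^8 - t^9
key observation: comparing 2 Jones polynomials yields 2 groups


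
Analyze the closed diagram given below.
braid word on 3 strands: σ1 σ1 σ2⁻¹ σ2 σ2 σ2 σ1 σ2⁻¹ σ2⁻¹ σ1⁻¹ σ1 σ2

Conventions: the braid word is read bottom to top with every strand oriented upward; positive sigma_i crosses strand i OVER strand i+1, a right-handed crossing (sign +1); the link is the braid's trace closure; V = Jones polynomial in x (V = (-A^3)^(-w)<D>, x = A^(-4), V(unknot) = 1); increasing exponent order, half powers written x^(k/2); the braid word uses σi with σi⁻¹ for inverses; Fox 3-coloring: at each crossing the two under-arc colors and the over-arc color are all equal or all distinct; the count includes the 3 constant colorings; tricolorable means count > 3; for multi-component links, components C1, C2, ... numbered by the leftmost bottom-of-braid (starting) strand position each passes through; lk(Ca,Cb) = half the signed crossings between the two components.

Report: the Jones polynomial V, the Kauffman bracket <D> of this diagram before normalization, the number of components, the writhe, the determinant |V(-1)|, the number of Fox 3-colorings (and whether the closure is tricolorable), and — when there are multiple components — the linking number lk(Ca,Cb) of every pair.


V(x) = x - x^2 + 2x^3 - x^4 + x^5 - x^6
bracket: -A^-12 + A^-8 - A^-4 + 2 - A^4 + A^8, w = +4
1 component, writhe +4, over 12 crossings
det 7, colorings 3 of 3^12 — not tricolorable
observation: V spans 5 powers of x: at least 5 crossings in any diagram


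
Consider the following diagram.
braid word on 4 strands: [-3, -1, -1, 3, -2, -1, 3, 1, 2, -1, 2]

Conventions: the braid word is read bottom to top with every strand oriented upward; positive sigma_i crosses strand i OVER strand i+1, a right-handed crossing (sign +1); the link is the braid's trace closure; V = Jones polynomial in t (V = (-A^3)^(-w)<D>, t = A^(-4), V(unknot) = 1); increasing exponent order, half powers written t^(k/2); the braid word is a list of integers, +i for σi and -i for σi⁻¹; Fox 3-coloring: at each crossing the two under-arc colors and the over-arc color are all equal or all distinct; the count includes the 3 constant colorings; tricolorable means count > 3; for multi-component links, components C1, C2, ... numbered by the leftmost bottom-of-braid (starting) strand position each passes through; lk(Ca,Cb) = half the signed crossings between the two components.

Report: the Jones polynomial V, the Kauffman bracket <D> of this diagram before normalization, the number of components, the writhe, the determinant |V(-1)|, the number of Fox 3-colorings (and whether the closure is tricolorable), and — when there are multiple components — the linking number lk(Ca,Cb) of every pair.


V = -t^-4 + t^-3 + t^-1
<D> = -A - A^9 + A^13 (w = -1)
1 component over 11 crossings, w = -1
9 Fox colorings among 3^11, |V(-1)| = 3: tricolorable
why: det 3 = |V(-1)|; divisible by 3, so tricolorable


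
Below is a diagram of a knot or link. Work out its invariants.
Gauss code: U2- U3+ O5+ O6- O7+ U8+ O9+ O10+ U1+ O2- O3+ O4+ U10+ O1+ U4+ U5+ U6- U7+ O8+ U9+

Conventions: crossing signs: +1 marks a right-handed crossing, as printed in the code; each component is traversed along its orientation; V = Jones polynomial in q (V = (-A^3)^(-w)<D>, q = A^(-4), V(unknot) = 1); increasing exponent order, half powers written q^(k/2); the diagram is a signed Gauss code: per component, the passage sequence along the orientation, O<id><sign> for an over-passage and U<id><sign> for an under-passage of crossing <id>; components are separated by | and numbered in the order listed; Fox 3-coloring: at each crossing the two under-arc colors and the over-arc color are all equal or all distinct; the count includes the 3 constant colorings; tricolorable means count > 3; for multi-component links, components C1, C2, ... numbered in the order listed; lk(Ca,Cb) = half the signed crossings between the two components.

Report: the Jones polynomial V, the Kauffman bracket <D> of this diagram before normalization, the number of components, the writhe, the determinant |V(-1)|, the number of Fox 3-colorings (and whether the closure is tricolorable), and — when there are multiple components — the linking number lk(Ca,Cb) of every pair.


Jones polynomial: V(q) = q^2 + 2q^4 - 2q^5 + q^6 - 2q^7 + q^8
<D> = A^-14 - 2A^-10 + A^-6 - 2A^-2 + 2A^2 + A^10; writhe +6
components 1, writhe +6 (10 crossings)
3-colorings: 27 of 3^10, det 9 — tricolorable
note: |V(-1)| = 9: so tricolorable, since 3 divides 9


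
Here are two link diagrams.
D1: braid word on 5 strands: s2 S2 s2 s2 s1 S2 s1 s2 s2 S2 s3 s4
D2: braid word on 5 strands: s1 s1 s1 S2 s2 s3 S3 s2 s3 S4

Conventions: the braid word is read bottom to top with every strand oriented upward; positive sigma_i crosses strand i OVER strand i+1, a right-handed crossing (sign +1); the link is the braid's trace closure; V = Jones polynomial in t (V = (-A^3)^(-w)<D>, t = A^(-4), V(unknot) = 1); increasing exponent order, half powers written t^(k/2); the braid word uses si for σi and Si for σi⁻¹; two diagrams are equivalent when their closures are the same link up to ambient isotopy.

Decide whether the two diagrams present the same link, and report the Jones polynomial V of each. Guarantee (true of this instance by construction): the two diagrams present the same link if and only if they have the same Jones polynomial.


equivalent: no
D1 (bracket -A^-6 + A^-2 - A^2 + 2A^6 - A^10 + A^14; 12 crossings at w = +6): V = t - t^2 + 2t^3 - t^4 + t^5 - t^6
V(D2) = t + t^3 - t^4  (w +4, c 10, <D> = -A^-4 + 1 + A^8)
key observation: 2 values of V(t) split the 2 diagrams


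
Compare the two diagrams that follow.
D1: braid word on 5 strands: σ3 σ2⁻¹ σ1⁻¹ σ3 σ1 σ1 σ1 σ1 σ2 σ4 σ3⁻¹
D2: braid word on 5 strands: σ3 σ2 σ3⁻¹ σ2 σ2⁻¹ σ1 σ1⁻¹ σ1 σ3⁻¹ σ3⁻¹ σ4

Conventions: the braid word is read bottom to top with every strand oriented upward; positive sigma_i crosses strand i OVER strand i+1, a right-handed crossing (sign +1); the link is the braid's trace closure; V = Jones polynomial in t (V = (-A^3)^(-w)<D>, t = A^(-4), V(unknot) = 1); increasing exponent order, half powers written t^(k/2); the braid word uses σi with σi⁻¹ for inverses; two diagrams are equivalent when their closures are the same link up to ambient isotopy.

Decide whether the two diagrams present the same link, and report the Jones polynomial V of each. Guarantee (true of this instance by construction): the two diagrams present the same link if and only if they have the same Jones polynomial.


equivalent: no
D1 (bracket -A^-3 + A^5 + A^9 + A^13; 11 crossings at w = +5): V = -t^(1/2) - t^(3/2) - t^(5/2) + t^(9/2)
V(D2) = -t^(-5/2) - t^(-1/2)  (w +1, c 11, <D> = A^5 + A^13)
key observation: 2 values of V(t) split the 2 diagrams
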